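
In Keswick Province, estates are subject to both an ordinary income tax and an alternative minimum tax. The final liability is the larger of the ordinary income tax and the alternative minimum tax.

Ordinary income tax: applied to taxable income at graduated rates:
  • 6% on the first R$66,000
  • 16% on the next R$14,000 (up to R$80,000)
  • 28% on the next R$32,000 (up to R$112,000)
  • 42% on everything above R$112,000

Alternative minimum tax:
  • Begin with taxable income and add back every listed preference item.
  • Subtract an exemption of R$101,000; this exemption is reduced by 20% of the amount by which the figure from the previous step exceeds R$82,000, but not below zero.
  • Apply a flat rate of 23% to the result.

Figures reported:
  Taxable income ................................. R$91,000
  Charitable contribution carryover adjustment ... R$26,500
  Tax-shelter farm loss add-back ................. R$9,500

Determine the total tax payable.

Alternative minimum tax:
  Adjusted income: R$91,000 + R$26,500 + R$9,500 = R$127,000
  Exemption: R$101,000 − 20% × (R$127,000 − R$82,000) = R$101,000 − R$9,000 = R$92,000
  Base: R$127,000 − R$92,000 = R$35,000
  R$35,000 × 23% = R$8,050

Ordinary income tax:
  R$66,000 × 6% = R$3,960
  R$14,000 × 16% = R$2,240
  R$11,000 × 28% = R$3,080
  → R$9,280

R$9,280 > R$8,050, so the ordinary income tax governs.

R$9,280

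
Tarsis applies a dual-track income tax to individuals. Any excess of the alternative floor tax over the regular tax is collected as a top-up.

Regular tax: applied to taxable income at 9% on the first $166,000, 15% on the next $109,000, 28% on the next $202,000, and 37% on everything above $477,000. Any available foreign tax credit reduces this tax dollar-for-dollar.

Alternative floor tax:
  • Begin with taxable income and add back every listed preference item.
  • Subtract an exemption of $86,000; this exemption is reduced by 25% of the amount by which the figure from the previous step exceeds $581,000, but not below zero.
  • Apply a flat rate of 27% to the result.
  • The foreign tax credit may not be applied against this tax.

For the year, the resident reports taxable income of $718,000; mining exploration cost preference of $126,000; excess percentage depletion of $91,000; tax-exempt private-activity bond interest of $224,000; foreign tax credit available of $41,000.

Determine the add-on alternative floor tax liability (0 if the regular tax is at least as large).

$176,910

Regular tax:
  $166,000 × 9% = $14,940
  $109,000 × 15% = $16,350
  $202,000 × 28% = $56,560
  $241,000 × 37% = $89,170
  → $177,020
  Less foreign tax credit $41,000 → $136,020

Alternative floor tax:
  Adjusted income: $718,000 + $126,000 + $91,000 + $224,000 = $1,159,000
  Exemption: 25% × ($1,159,000 − $581,000) = $144,500 ≥ $86,000, so the exemption is fully phased out
  Base: $1,159,000 − $0 = $1,159,000
  $1,159,000 × 27% = $312,930

Excess of alternative floor tax over regular tax: $312,930 − $136,020 = $176,910.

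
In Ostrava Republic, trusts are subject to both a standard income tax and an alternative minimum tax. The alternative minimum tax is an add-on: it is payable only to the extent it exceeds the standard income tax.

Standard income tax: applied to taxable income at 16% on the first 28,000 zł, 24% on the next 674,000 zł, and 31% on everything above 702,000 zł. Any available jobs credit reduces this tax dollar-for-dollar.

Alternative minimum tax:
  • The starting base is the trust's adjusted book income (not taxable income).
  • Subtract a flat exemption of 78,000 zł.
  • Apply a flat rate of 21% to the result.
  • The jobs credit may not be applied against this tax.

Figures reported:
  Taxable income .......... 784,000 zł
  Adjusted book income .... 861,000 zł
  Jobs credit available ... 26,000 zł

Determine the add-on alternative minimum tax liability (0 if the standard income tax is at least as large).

Alternative minimum tax:
  Base (adjusted book income): 861,000 zł
  Less exemption 78,000 zł → base 783,000 zł
  783,000 zł × 21% = 164,430 zł

Standard income tax:
  28,000 zł × 16% = 4,480 zł
  674,000 zł × 24% = 161,760 zł
  82,000 zł × 31% = 25,420 zł
  → 191,660 zł
  Less jobs credit 26,000 zł → 165,660 zł

164,430 zł ≤ 165,660 zł, so no add-on is due.

0 zł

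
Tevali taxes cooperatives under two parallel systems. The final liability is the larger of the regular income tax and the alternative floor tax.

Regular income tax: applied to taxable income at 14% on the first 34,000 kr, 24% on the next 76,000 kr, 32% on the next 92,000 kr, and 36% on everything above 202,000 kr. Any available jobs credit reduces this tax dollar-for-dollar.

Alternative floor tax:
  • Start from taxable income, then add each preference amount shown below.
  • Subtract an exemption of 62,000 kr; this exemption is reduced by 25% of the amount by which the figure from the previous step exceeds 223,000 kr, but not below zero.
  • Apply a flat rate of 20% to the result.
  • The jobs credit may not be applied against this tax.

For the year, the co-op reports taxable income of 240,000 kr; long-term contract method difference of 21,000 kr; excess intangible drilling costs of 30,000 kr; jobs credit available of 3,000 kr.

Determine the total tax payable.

Regular income tax:
  34,000 kr × 14% = 4,760 kr
  76,000 kr × 24% = 18,240 kr
  92,000 kr × 32% = 29,440 kr
  38,000 kr × 36% = 13,680 kr
  → 66,120 kr
  Less jobs credit 3,000 kr → 63,120 kr

Alternative floor tax:
  Adjusted income: 240,000 kr + 21,000 kr + 30,000 kr = 291,000 kr
  Exemption: 62,000 kr − 25% × (291,000 kr − 223,000 kr) = 62,000 kr − 17,000 kr = 45,000 kr
  Base: 291,000 kr − 45,000 kr = 246,000 kr
  246,000 kr × 20% = 49,200 kr

63,120 kr > 49,200 kr, so the regular income tax governs.

63,120 kr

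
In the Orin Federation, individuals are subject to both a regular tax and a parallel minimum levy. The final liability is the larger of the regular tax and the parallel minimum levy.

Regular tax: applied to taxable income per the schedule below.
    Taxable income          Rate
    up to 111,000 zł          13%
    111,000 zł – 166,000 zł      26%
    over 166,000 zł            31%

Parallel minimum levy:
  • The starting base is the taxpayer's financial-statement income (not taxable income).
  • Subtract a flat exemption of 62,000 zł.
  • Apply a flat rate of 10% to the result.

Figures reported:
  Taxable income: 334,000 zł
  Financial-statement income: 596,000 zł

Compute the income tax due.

80,810 zł

Regular tax:
  111,000 zł × 13% = 14,430 zł
  55,000 zł × 26% = 14,300 zł
  168,000 zł × 31% = 52,080 zł
  → 80,810 zł

Parallel minimum levy:
  Base (financial-statement income): 596,000 zł
  Less exemption 62,000 zł → base 534,000 zł
  534,000 zł × 10% = 53,400 zł

80,810 zł > 53,400 zł, so the regular tax governs.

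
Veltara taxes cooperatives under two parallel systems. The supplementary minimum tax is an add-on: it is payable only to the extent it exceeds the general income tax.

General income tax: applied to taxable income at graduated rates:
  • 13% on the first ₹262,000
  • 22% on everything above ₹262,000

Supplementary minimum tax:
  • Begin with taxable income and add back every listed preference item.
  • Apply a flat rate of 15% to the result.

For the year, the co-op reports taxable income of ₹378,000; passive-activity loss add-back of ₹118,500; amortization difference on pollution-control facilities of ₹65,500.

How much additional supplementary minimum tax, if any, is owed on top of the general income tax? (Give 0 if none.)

General income tax:
  ₹262,000 × 13% = ₹34,060
  ₹116,000 × 22% = ₹25,520
  → ₹59,580

Supplementary minimum tax:
  Adjusted income: ₹378,000 + ₹118,500 + ₹65,500 = ₹562,000
  ₹562,000 × 15% = ₹84,300

Excess of supplementary minimum tax over general income tax: ₹84,300 − ₹59,580 = ₹24,720.

₹24,720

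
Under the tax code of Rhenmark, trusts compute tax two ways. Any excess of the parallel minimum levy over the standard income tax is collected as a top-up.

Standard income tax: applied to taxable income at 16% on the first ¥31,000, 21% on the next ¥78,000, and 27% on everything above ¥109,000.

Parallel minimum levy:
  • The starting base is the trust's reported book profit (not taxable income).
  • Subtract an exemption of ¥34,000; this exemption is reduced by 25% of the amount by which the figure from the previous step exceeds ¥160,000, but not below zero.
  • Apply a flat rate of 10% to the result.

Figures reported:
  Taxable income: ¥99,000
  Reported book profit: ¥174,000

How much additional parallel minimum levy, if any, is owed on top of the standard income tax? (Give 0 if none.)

¥0

Standard income tax:
  ¥31,000 × 16% = ¥4,960
  ¥68,000 × 21% = ¥14,280
  → ¥19,240

Parallel minimum levy:
  Base (reported book profit): ¥174,000
  Exemption: ¥34,000 − 25% × (¥174,000 − ¥160,000) = ¥34,000 − ¥3,500 = ¥30,500
  Base: ¥174,000 − ¥30,500 = ¥143,500
  ¥143,500 × 10% = ¥14,350

¥14,350 ≤ ¥19,240, so no add-on is due.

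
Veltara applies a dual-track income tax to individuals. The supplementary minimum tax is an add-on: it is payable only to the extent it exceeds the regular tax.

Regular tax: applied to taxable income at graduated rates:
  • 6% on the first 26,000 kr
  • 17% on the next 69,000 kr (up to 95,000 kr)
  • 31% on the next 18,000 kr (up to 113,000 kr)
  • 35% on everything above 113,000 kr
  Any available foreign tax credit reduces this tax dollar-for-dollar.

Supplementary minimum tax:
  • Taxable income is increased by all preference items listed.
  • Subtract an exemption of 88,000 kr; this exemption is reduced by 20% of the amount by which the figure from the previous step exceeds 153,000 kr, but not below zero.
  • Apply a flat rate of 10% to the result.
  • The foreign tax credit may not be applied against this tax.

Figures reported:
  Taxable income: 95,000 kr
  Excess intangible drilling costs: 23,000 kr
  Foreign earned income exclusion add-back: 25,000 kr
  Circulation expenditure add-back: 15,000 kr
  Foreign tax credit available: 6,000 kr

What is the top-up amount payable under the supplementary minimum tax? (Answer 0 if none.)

Supplementary minimum tax:
  Adjusted income: 95,000 kr + 23,000 kr + 25,000 kr + 15,000 kr = 158,000 kr
  Exemption: 88,000 kr − 20% × (158,000 kr − 153,000 kr) = 88,000 kr − 1,000 kr = 87,000 kr
  Base: 158,000 kr − 87,000 kr = 71,000 kr
  71,000 kr × 10% = 7,100 kr

Regular tax:
  26,000 kr × 6% = 1,560 kr
  69,000 kr × 17% = 11,730 kr
  → 13,290 kr
  Less foreign tax credit 6,000 kr → 7,290 kr

7,100 kr ≤ 7,290 kr, so no add-on is due.

0 kr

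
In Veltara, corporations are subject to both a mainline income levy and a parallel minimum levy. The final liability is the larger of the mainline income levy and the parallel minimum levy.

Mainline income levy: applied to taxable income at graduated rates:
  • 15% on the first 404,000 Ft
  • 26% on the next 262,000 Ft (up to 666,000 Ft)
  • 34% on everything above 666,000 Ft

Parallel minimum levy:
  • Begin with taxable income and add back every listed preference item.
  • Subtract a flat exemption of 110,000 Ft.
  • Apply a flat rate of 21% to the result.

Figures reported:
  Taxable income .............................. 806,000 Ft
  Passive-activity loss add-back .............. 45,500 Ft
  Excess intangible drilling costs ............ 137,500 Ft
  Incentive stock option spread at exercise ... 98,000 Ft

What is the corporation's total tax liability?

Mainline income levy:
  404,000 Ft × 15% = 60,600 Ft
  262,000 Ft × 26% = 68,120 Ft
  140,000 Ft × 34% = 47,600 Ft
  → 176,320 Ft

Parallel minimum levy:
  Adjusted income: 806,000 Ft + 45,500 Ft + 137,500 Ft + 98,000 Ft = 1,087,000 Ft
  Less exemption 110,000 Ft → base 977,000 Ft
  977,000 Ft × 21% = 205,170 Ft

205,170 Ft > 176,320 Ft, so the parallel minimum levy is the binding amount.

205,170 Ft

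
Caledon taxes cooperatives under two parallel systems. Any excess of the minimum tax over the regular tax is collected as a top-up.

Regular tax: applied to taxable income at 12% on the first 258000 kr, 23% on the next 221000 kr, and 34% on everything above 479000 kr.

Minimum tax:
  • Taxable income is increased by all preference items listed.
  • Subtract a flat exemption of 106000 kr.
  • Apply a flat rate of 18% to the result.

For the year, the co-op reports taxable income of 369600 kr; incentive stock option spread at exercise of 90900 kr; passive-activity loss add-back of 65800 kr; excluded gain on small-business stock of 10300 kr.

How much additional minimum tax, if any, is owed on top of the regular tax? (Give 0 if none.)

Minimum tax:
  Adjusted income: 369600 kr + 90900 kr + 65800 kr + 10300 kr = 536600 kr
  Less exemption 106000 kr → base 430600 kr
  430600 kr × 18% = 77508 kr

Regular tax:
  258000 kr × 12% = 30960 kr
  111600 kr × 23% = 25668 kr
  → 56628 kr

Excess of minimum tax over regular tax: 77508 kr − 56628 kr = 20880 kr.

20880 kr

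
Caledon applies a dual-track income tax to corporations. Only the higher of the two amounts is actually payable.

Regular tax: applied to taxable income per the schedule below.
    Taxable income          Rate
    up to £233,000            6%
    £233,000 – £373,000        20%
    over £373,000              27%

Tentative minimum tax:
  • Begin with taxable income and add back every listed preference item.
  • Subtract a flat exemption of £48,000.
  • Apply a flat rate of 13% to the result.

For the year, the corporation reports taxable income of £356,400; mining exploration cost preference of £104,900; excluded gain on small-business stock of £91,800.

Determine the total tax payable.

Regular tax:
  £233,000 × 6% = £13,980
  £123,400 × 20% = £24,680
  → £38,660

Tentative minimum tax:
  Adjusted income: £356,400 + £104,900 + £91,800 = £553,100
  Less exemption £48,000 → base £505,100
  £505,100 × 13% = £65,663

£65,663 > £38,660, so the tentative minimum tax is the binding amount.

£65,663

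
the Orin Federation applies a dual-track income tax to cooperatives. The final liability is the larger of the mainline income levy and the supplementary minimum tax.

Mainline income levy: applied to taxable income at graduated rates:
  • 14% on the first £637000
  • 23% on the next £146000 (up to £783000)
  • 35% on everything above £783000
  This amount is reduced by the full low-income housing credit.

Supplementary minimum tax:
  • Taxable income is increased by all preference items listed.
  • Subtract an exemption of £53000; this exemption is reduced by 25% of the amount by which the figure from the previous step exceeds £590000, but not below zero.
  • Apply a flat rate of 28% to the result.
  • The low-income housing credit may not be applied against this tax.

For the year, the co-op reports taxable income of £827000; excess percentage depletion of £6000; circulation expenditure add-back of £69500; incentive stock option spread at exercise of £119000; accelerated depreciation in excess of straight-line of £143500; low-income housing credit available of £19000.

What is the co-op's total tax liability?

£326200

Mainline income levy:
  £637000 × 14% = £89180
  £146000 × 23% = £33580
  £44000 × 35% = £15400
  → £138160
  Less low-income housing credit £19000 → £119160

Supplementary minimum tax:
  Adjusted income: £827000 + £6000 + £69500 + £119000 + £143500 = £1165000
  Exemption: 25% × (£1165000 − £590000) = £143750 ≥ £53000, so the exemption is fully phased out
  Base: £1165000 − £0 = £1165000
  £1165000 × 28% = £326200

£326200 > £119160, so the supplementary minimum tax is the binding amount.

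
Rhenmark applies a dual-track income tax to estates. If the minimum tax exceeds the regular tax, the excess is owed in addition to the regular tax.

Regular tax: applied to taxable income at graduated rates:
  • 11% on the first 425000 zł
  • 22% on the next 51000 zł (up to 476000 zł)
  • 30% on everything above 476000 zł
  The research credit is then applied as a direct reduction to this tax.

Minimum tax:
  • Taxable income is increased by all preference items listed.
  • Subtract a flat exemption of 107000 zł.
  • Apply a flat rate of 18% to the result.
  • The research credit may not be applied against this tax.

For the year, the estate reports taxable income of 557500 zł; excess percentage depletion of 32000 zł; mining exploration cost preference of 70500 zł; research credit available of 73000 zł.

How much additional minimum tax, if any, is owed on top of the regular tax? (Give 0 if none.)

Regular tax:
  425000 zł × 11% = 46750 zł
  51000 zł × 22% = 11220 zł
  81500 zł × 30% = 24450 zł
  → 82420 zł
  Less research credit 73000 zł → 9420 zł

Minimum tax:
  Adjusted income: 557500 zł + 32000 zł + 70500 zł = 660000 zł
  Less exemption 107000 zł → base 553000 zł
  553000 zł × 18% = 99540 zł

Excess of minimum tax over regular tax: 99540 zł − 9420 zł = 90120 zł.

90120 zł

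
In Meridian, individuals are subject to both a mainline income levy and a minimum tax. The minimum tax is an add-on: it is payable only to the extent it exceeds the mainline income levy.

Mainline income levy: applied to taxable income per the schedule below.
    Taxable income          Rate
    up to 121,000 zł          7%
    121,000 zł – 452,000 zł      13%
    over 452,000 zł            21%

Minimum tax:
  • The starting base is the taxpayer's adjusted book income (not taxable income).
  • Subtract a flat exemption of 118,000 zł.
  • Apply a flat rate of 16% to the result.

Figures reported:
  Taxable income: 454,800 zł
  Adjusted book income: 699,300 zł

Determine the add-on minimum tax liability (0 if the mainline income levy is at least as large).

40,920 zł

Mainline income levy:
  121,000 zł × 7% = 8,470 zł
  331,000 zł × 13% = 43,030 zł
  2,800 zł × 21% = 588 zł
  → 52,088 zł

Minimum tax:
  Base (adjusted book income): 699,300 zł
  Less exemption 118,000 zł → base 581,300 zł
  581,300 zł × 16% = 93,008 zł

Excess of minimum tax over mainline income levy: 93,008 zł − 52,088 zł = 40,920 zł.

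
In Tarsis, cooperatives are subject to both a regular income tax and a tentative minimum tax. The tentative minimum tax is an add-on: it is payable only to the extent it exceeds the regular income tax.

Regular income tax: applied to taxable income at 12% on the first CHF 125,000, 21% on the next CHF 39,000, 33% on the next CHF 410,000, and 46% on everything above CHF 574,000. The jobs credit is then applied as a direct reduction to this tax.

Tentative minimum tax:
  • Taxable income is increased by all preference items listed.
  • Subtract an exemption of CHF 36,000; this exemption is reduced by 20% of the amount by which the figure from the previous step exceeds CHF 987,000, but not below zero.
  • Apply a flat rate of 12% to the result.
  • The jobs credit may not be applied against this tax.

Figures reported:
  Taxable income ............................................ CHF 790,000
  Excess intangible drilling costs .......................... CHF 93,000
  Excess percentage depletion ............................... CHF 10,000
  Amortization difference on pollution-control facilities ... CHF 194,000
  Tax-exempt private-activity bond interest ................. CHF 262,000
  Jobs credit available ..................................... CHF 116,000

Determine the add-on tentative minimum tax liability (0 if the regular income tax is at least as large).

Tentative minimum tax:
  Adjusted income: CHF 790,000 + CHF 93,000 + CHF 10,000 + CHF 194,000 + CHF 262,000 = CHF 1,349,000
  Exemption: 20% × (CHF 1,349,000 − CHF 987,000) = CHF 72,400 ≥ CHF 36,000, so the exemption is fully phased out
  Base: CHF 1,349,000 − CHF 0 = CHF 1,349,000
  CHF 1,349,000 × 12% = CHF 161,880

Regular income tax:
  CHF 125,000 × 12% = CHF 15,000
  CHF 39,000 × 21% = CHF 8,190
  CHF 410,000 × 33% = CHF 135,300
  CHF 216,000 × 46% = CHF 99,360
  → CHF 257,850
  Less jobs credit CHF 116,000 → CHF 141,850

Excess of tentative minimum tax over regular income tax: CHF 161,880 − CHF 141,850 = CHF 20,030.

CHF 20,030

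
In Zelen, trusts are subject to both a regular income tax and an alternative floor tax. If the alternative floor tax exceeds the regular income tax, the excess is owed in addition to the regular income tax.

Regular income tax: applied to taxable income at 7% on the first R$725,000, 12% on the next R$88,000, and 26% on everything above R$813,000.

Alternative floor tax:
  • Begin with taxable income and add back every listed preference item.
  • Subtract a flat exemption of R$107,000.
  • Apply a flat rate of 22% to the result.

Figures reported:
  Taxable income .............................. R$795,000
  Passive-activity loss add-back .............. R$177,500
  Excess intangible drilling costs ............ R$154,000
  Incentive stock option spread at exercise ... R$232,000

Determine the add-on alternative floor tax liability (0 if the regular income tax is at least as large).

R$216,180

Regular income tax:
  R$725,000 × 7% = R$50,750
  R$70,000 × 12% = R$8,400
  → R$59,150

Alternative floor tax:
  Adjusted income: R$795,000 + R$177,500 + R$154,000 + R$232,000 = R$1,358,500
  Less exemption R$107,000 → base R$1,251,500
  R$1,251,500 × 22% = R$275,330

Excess of alternative floor tax over regular income tax: R$275,330 − R$59,150 = R$216,180.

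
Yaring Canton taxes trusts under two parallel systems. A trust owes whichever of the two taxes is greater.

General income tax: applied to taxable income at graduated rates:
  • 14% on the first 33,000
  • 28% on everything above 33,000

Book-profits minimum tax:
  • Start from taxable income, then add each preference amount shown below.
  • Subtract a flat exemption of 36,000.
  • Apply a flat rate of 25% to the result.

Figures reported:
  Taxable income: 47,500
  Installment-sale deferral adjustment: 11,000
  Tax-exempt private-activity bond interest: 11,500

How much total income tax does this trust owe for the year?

Book-profits minimum tax:
  Adjusted income: 47,500 + 11,000 + 11,500 = 70,000
  Less exemption 36,000 → base 34,000
  34,000 × 25% = 8,500

General income tax:
  33,000 × 14% = 4,620
  14,500 × 28% = 4,060
  → 8,680

8,680 > 8,500, so the general income tax governs.

8,680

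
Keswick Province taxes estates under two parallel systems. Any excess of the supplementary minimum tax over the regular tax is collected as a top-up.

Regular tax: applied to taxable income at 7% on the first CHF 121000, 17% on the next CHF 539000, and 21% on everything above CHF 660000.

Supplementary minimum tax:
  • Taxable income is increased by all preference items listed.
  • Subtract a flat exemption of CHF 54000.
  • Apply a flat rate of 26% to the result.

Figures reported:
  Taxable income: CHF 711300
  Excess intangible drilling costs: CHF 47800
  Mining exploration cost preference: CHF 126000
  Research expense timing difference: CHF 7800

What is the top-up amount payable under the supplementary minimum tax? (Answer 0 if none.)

CHF 107241

Regular tax:
  CHF 121000 × 7% = CHF 8470
  CHF 539000 × 17% = CHF 91630
  CHF 51300 × 21% = CHF 10773
  → CHF 110873

Supplementary minimum tax:
  Adjusted income: CHF 711300 + CHF 47800 + CHF 126000 + CHF 7800 = CHF 892900
  Less exemption CHF 54000 → base CHF 838900
  CHF 838900 × 26% = CHF 218114

Excess of supplementary minimum tax over regular tax: CHF 218114 − CHF 110873 = CHF 107241.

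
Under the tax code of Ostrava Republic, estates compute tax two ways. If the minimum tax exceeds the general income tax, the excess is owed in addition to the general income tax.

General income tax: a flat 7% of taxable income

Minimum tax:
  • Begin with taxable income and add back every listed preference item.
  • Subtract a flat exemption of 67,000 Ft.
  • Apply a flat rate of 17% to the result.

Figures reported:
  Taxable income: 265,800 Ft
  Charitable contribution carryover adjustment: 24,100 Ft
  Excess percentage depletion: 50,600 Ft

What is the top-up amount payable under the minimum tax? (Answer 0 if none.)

27,889 Ft

Minimum tax:
  Adjusted income: 265,800 Ft + 24,100 Ft + 50,600 Ft = 340,500 Ft
  Less exemption 67,000 Ft → base 273,500 Ft
  273,500 Ft × 17% = 46,495 Ft

General income tax:
  265,800 Ft × 7% = 18,606 Ft

Excess of minimum tax over general income tax: 46,495 Ft − 18,606 Ft = 27,889 Ft.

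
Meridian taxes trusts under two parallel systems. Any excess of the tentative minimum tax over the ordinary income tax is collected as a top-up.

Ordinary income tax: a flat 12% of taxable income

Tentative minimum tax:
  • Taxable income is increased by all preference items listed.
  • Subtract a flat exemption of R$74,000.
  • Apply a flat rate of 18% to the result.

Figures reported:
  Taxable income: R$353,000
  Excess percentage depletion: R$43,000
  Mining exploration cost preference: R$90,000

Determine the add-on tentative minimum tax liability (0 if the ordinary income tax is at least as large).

Tentative minimum tax:
  Adjusted income: R$353,000 + R$43,000 + R$90,000 = R$486,000
  Less exemption R$74,000 → base R$412,000
  R$412,000 × 18% = R$74,160

Ordinary income tax:
  R$353,000 × 12% = R$42,360

Excess of tentative minimum tax over ordinary income tax: R$74,160 − R$42,360 = R$31,800.

R$31,800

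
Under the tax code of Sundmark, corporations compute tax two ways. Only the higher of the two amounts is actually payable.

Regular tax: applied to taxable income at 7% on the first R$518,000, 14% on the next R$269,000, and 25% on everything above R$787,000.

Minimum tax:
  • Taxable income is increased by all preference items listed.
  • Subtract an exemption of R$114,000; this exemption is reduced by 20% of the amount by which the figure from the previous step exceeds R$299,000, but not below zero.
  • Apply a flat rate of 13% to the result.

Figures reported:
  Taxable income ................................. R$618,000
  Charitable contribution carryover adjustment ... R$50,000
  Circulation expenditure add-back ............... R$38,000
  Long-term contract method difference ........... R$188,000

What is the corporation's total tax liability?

Regular tax:
  R$518,000 × 7% = R$36,260
  R$100,000 × 14% = R$14,000
  → R$50,260

Minimum tax:
  Adjusted income: R$618,000 + R$50,000 + R$38,000 + R$188,000 = R$894,000
  Exemption: 20% × (R$894,000 − R$299,000) = R$119,000 ≥ R$114,000, so the exemption is fully phased out
  Base: R$894,000 − R$0 = R$894,000
  R$894,000 × 13% = R$116,220

R$116,220 > R$50,260, so the minimum tax is the binding amount.

R$116,220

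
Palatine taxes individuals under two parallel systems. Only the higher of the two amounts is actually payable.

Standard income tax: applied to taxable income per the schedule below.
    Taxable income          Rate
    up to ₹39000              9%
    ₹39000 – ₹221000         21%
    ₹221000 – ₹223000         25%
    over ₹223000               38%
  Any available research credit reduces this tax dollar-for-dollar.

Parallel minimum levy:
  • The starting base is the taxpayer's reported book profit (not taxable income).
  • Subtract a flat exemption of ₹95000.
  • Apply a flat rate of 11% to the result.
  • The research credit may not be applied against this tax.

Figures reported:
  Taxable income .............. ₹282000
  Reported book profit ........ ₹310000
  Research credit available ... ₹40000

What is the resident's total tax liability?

₹24650

Parallel minimum levy:
  Base (reported book profit): ₹310000
  Less exemption ₹95000 → base ₹215000
  ₹215000 × 11% = ₹23650

Standard income tax:
  ₹39000 × 9% = ₹3510
  ₹182000 × 21% = ₹38220
  ₹2000 × 25% = ₹500
  ₹59000 × 38% = ₹22420
  → ₹64650
  Less research credit ₹40000 → ₹24650

₹24650 > ₹23650, so the standard income tax governs.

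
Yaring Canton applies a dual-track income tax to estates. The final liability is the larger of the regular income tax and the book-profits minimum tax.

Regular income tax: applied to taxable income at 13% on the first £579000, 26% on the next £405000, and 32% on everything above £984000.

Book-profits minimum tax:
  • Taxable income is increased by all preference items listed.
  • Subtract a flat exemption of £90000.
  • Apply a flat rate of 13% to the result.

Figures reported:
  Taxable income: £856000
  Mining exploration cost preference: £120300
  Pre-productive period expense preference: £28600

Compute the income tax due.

£147290

Book-profits minimum tax:
  Adjusted income: £856000 + £120300 + £28600 = £1004900
  Less exemption £90000 → base £914900
  £914900 × 13% = £118937

Regular income tax:
  £579000 × 13% = £75270
  £277000 × 26% = £72020
  → £147290

£147290 > £118937, so the regular income tax governs.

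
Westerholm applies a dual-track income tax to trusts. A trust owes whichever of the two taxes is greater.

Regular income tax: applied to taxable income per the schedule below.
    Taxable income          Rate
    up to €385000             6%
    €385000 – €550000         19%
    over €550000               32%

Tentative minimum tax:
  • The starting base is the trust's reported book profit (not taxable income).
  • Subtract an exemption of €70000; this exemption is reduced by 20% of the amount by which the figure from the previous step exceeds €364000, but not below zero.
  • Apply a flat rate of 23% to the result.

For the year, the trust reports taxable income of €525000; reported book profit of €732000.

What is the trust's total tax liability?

Tentative minimum tax:
  Base (reported book profit): €732000
  Exemption: 20% × (€732000 − €364000) = €73600 ≥ €70000, so the exemption is fully phased out
  Base: €732000 − €0 = €732000
  €732000 × 23% = €168360

Regular income tax:
  €385000 × 6% = €23100
  €140000 × 19% = €26600
  → €49700

€168360 > €49700, so the tentative minimum tax is the binding amount.

€168360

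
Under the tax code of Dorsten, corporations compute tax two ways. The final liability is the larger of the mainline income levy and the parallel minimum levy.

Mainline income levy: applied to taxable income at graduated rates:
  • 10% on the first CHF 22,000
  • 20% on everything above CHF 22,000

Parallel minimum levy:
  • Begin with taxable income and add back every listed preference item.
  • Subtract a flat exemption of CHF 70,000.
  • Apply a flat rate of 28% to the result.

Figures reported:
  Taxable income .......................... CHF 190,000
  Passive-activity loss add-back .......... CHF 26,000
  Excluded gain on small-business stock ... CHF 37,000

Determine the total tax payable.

Parallel minimum levy:
  Adjusted income: CHF 190,000 + CHF 26,000 + CHF 37,000 = CHF 253,000
  Less exemption CHF 70,000 → base CHF 183,000
  CHF 183,000 × 28% = CHF 51,240

Mainline income levy:
  CHF 22,000 × 10% = CHF 2,200
  CHF 168,000 × 20% = CHF 33,600
  → CHF 35,800

CHF 51,240 > CHF 35,800, so the parallel minimum levy is the binding amount.

CHF 51,240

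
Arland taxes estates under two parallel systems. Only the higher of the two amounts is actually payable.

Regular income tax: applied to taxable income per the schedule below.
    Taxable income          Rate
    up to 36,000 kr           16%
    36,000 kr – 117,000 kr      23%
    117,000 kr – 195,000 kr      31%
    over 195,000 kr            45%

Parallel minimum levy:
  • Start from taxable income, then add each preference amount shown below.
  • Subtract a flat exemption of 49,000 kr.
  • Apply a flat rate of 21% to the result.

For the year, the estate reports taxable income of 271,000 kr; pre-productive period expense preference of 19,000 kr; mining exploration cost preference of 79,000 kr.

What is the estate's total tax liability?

82,770 kr

Regular income tax:
  36,000 kr × 16% = 5,760 kr
  81,000 kr × 23% = 18,630 kr
  78,000 kr × 31% = 24,180 kr
  76,000 kr × 45% = 34,200 kr
  → 82,770 kr

Parallel minimum levy:
  Adjusted income: 271,000 kr + 19,000 kr + 79,000 kr = 369,000 kr
  Less exemption 49,000 kr → base 320,000 kr
  320,000 kr × 21% = 67,200 kr

82,770 kr > 67,200 kr, so the regular income tax governs.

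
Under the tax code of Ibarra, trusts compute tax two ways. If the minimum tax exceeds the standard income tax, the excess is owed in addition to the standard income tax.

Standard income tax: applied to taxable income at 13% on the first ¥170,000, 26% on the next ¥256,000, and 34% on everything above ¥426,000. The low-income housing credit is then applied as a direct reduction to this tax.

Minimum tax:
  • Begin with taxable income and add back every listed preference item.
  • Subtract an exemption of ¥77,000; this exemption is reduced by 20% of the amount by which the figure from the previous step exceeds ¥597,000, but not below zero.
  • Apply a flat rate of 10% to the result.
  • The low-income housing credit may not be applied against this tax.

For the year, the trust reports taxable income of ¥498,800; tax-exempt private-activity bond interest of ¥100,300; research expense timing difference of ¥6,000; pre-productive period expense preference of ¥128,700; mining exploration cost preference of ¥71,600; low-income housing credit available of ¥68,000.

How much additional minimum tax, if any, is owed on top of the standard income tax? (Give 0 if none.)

Minimum tax:
  Adjusted income: ¥498,800 + ¥100,300 + ¥6,000 + ¥128,700 + ¥71,600 = ¥805,400
  Exemption: ¥77,000 − 20% × (¥805,400 − ¥597,000) = ¥77,000 − ¥41,680 = ¥35,320
  Base: ¥805,400 − ¥35,320 = ¥770,080
  ¥770,080 × 10% = ¥77,008

Standard income tax:
  ¥170,000 × 13% = ¥22,100
  ¥256,000 × 26% = ¥66,560
  ¥72,800 × 34% = ¥24,752
  → ¥113,412
  Less low-income housing credit ¥68,000 → ¥45,412

Excess of minimum tax over standard income tax: ¥77,008 − ¥45,412 = ¥31,596.

¥31,596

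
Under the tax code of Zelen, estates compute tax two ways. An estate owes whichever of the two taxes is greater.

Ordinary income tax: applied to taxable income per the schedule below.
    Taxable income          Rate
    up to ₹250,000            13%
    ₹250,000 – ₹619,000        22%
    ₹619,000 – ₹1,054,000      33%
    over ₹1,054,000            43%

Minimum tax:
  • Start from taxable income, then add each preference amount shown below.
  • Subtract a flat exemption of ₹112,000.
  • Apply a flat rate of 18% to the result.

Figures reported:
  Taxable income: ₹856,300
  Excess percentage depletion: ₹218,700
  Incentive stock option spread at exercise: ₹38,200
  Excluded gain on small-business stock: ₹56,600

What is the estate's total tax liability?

Minimum tax:
  Adjusted income: ₹856,300 + ₹218,700 + ₹38,200 + ₹56,600 = ₹1,169,800
  Less exemption ₹112,000 → base ₹1,057,800
  ₹1,057,800 × 18% = ₹190,404

Ordinary income tax:
  ₹250,000 × 13% = ₹32,500
  ₹369,000 × 22% = ₹81,180
  ₹237,300 × 33% = ₹78,309
  → ₹191,989

₹191,989 > ₹190,404, so the ordinary income tax governs.

₹191,989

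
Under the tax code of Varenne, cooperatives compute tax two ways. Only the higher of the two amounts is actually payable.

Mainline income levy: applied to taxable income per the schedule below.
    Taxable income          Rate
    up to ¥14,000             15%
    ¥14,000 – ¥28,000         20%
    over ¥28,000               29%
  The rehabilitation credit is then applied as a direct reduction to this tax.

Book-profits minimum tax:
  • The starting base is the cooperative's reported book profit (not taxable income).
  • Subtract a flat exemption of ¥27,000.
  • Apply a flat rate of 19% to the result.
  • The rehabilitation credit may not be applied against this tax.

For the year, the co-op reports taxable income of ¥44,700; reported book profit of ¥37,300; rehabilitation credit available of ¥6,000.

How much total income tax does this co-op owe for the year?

¥3,743

Mainline income levy:
  ¥14,000 × 15% = ¥2,100
  ¥14,000 × 20% = ¥2,800
  ¥16,700 × 29% = ¥4,843
  → ¥9,743
  Less rehabilitation credit ¥6,000 → ¥3,743

Book-profits minimum tax:
  Base (reported book profit): ¥37,300
  Less exemption ¥27,000 → base ¥10,300
  ¥10,300 × 19% = ¥1,957

¥3,743 > ¥1,957, so the mainline income levy governs.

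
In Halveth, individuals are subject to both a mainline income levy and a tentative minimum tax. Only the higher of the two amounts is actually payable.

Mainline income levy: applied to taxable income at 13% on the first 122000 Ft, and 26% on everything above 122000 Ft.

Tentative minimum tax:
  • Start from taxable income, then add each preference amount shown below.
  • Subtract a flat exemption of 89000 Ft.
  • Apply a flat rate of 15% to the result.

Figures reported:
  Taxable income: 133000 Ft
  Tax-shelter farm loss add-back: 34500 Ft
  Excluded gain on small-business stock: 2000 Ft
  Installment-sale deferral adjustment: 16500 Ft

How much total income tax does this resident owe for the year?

18720 Ft

Tentative minimum tax:
  Adjusted income: 133000 Ft + 34500 Ft + 2000 Ft + 16500 Ft = 186000 Ft
  Less exemption 89000 Ft → base 97000 Ft
  97000 Ft × 15% = 14550 Ft

Mainline income levy:
  122000 Ft × 13% = 15860 Ft
  11000 Ft × 26% = 2860 Ft
  → 18720 Ft

18720 Ft > 14550 Ft, so the mainline income levy governs.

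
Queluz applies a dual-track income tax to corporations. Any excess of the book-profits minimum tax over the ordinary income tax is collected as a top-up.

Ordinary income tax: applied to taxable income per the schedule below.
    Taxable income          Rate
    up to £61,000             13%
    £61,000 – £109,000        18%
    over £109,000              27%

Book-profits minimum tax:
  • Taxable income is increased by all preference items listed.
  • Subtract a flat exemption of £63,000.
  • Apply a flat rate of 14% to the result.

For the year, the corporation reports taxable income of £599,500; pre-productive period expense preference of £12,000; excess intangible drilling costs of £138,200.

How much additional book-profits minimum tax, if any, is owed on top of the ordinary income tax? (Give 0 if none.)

Book-profits minimum tax:
  Adjusted income: £599,500 + £12,000 + £138,200 = £749,700
  Less exemption £63,000 → base £686,700
  £686,700 × 14% = £96,138

Ordinary income tax:
  £61,000 × 13% = £7,930
  £48,000 × 18% = £8,640
  £490,500 × 27% = £132,435
  → £149,005

£96,138 ≤ £149,005, so no add-on is due.

£0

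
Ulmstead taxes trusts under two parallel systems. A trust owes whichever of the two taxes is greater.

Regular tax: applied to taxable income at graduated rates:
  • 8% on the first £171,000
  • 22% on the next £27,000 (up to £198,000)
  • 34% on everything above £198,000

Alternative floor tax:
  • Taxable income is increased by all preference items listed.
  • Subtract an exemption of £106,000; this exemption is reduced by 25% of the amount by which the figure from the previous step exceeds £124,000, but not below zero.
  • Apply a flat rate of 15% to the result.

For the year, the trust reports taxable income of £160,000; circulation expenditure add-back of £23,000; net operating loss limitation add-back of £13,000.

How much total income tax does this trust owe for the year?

Alternative floor tax:
  Adjusted income: £160,000 + £23,000 + £13,000 = £196,000
  Exemption: £106,000 − 25% × (£196,000 − £124,000) = £106,000 − £18,000 = £88,000
  Base: £196,000 − £88,000 = £108,000
  £108,000 × 15% = £16,200

Regular tax:
  £160,000 × 8% = £12,800

£16,200 > £12,800, so the alternative floor tax is the binding amount.

£16,200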